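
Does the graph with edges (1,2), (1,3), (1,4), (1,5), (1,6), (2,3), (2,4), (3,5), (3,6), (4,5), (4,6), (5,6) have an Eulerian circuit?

Step 1: Find the degree of each vertex:
  deg(1) = 5
  deg(2) = 3
  deg(3) = 4
  deg(4) = 4
  deg(5) = 4
  deg(6) = 4

Step 2: Count vertices with odd degree:
  Odd-degree vertices: 1, 2 (2 total)

Step 3: Apply Euler's theorem:
  - Eulerian circuit exists iff graph is connected and all vertices have even degree
  - Eulerian path exists iff graph is connected and has 0 or 2 odd-degree vertices

Graph is connected with exactly 2 odd-degree vertices (1, 2).
Eulerian path exists (starting and ending at the odd-degree vertices), but no Eulerian circuit.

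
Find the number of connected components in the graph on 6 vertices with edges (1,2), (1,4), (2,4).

Step 1: Build adjacency list from edges:
  1: 2, 4
  2: 1, 4
  3: (none)
  4: 1, 2
  5: (none)
  6: (none)

Step 2: Run BFS/DFS from vertex 1:
  Visited: {1, 2, 4}
  Reached 3 of 6 vertices

Step 3: Only 3 of 6 vertices reached. Graph is disconnected.
Connected components: {1, 2, 4}, {3}, {5}, {6}
Number of connected components: 4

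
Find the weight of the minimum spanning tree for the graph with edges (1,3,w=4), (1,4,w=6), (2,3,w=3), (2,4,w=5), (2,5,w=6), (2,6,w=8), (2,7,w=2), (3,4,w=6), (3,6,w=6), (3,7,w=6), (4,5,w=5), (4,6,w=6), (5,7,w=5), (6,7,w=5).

Apply Kruskal's algorithm (sort edges by weight, add if no cycle):

Sorted edges by weight:
  (2,7) w=2
  (2,3) w=3
  (1,3) w=4
  (2,4) w=5
  (4,5) w=5
  (5,7) w=5
  (6,7) w=5
  (1,4) w=6
  (2,5) w=6
  (3,4) w=6
  (3,6) w=6
  (3,7) w=6
  (4,6) w=6
  (2,6) w=8

Add edge (2,7) w=2 -- no cycle. Running total: 2
Add edge (2,3) w=3 -- no cycle. Running total: 5
Add edge (1,3) w=4 -- no cycle. Running total: 9
Add edge (2,4) w=5 -- no cycle. Running total: 14
Add edge (4,5) w=5 -- no cycle. Running total: 19
Skip edge (5,7) w=5 -- would create cycle
Add edge (6,7) w=5 -- no cycle. Running total: 24

MST edges: (2,7,w=2), (2,3,w=3), (1,3,w=4), (2,4,w=5), (4,5,w=5), (6,7,w=5)
Total MST weight: 2 + 3 + 4 + 5 + 5 + 5 = 24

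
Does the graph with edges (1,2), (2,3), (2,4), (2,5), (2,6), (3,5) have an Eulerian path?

Step 1: Find the degree of each vertex:
  deg(1) = 1
  deg(2) = 5
  deg(3) = 2
  deg(4) = 1
  deg(5) = 2
  deg(6) = 1

Step 2: Count vertices with odd degree:
  Odd-degree vertices: 1, 2, 4, 6 (4 total)

Step 3: Apply Euler's theorem:
  - Eulerian circuit exists iff graph is connected and all vertices have even degree
  - Eulerian path exists iff graph is connected and has 0 or 2 odd-degree vertices

Graph has 4 odd-degree vertices (need 0 or 2).
Neither Eulerian path nor Eulerian circuit exists.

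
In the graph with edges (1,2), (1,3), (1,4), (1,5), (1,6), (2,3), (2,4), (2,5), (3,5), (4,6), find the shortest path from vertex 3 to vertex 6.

Step 1: Build adjacency list:
  1: 2, 3, 4, 5, 6
  2: 1, 3, 4, 5
  3: 1, 2, 5
  4: 1, 2, 6
  5: 1, 2, 3
  6: 1, 4

Step 2: BFS from vertex 3 to find shortest path to 6:
  vertex 1 reached at distance 1
  vertex 2 reached at distance 1
  vertex 5 reached at distance 1
  vertex 4 reached at distance 2
  vertex 6 reached at distance 2

Step 3: Shortest path: 3 -> 1 -> 6
Path length: 2 edges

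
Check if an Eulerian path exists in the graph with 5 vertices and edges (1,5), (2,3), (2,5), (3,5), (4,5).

Step 1: Find the degree of each vertex:
  deg(1) = 1
  deg(2) = 2
  deg(3) = 2
  deg(4) = 1
  deg(5) = 4

Step 2: Count vertices with odd degree:
  Odd-degree vertices: 1, 4 (2 total)

Step 3: Apply Euler's theorem:
  - Eulerian circuit exists iff graph is connected and all vertices have even degree
  - Eulerian path exists iff graph is connected and has 0 or 2 odd-degree vertices

Graph is connected with exactly 2 odd-degree vertices (1, 4).
Eulerian path exists (starting and ending at the odd-degree vertices), but no Eulerian circuit.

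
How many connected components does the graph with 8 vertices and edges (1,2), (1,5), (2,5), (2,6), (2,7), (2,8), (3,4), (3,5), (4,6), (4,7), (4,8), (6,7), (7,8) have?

Step 1: Build adjacency list from edges:
  1: 2, 5
  2: 1, 5, 6, 7, 8
  3: 4, 5
  4: 3, 6, 7, 8
  5: 1, 2, 3
  6: 2, 4, 7
  7: 2, 4, 6, 8
  8: 2, 4, 7

Step 2: Run BFS/DFS from vertex 1:
  Visited: {1, 2, 5, 6, 7, 8, 3, 4}
  Reached 8 of 8 vertices

Step 3: All 8 vertices reached from vertex 1, so the graph is connected.
Number of connected components: 1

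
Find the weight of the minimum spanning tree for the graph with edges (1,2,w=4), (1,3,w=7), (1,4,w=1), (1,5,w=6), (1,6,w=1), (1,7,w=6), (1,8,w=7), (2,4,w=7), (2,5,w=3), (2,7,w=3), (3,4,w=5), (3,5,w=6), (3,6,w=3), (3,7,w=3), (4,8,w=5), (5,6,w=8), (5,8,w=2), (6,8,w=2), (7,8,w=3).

Apply Kruskal's algorithm (sort edges by weight, add if no cycle):

Sorted edges by weight:
  (1,4) w=1
  (1,6) w=1
  (5,8) w=2
  (6,8) w=2
  (2,7) w=3
  (2,5) w=3
  (3,7) w=3
  (3,6) w=3
  (7,8) w=3
  (1,2) w=4
  (3,4) w=5
  (4,8) w=5
  (1,5) w=6
  (1,7) w=6
  (3,5) w=6
  (1,3) w=7
  (1,8) w=7
  (2,4) w=7
  (5,6) w=8

Add edge (1,4) w=1 -- no cycle. Running total: 1
Add edge (1,6) w=1 -- no cycle. Running total: 2
Add edge (5,8) w=2 -- no cycle. Running total: 4
Add edge (6,8) w=2 -- no cycle. Running total: 6
Add edge (2,7) w=3 -- no cycle. Running total: 9
Add edge (2,5) w=3 -- no cycle. Running total: 12
Add edge (3,7) w=3 -- no cycle. Running total: 15

MST edges: (1,4,w=1), (1,6,w=1), (5,8,w=2), (6,8,w=2), (2,7,w=3), (2,5,w=3), (3,7,w=3)
Total MST weight: 1 + 1 + 2 + 2 + 3 + 3 + 3 = 15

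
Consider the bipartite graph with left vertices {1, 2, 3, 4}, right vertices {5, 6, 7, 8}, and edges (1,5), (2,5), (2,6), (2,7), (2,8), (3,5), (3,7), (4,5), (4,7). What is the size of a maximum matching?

Step 1: List the neighbors of each left vertex:
  1: 5
  2: 5, 6, 7, 8
  3: 5, 7
  4: 5, 7

Step 2: Greedily match left vertices, then look for augmenting paths:
  Match 1 -- 5
  Match 2 -- 6
  Match 3 -- 7
  No augmenting path remains.

Step 3: Verify this is maximum:
  Matching has size 3. The vertex set {2, 5, 7} covers every edge and has size 3; any matching has at most one edge per cover vertex, so 3 is maximum (König's theorem).

Maximum matching: {(1,5), (2,6), (3,7)}
Size: 3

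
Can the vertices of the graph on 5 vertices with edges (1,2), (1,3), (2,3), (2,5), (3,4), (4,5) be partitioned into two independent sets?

Step 1: Attempt 2-coloring using BFS:
  Start at vertex 1, assign color 0
  Color vertex 2 with color 1 (neighbor of 1)
  Color vertex 3 with color 1 (neighbor of 1)

Step 2: Conflict found! Vertices 2 and 3 are adjacent but have the same color.
This means the graph contains an odd cycle.

The graph is NOT bipartite.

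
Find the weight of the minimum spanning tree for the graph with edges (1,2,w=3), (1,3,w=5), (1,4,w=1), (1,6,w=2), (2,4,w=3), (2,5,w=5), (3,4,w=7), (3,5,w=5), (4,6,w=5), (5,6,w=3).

Apply Kruskal's algorithm (sort edges by weight, add if no cycle):

Sorted edges by weight:
  (1,4) w=1
  (1,6) w=2
  (1,2) w=3
  (2,4) w=3
  (5,6) w=3
  (1,3) w=5
  (2,5) w=5
  (3,5) w=5
  (4,6) w=5
  (3,4) w=7

Add edge (1,4) w=1 -- no cycle. Running total: 1
Add edge (1,6) w=2 -- no cycle. Running total: 3
Add edge (1,2) w=3 -- no cycle. Running total: 6
Skip edge (2,4) w=3 -- would create cycle
Add edge (5,6) w=3 -- no cycle. Running total: 9
Add edge (1,3) w=5 -- no cycle. Running total: 14

MST edges: (1,4,w=1), (1,6,w=2), (1,2,w=3), (5,6,w=3), (1,3,w=5)
Total MST weight: 1 + 2 + 3 + 3 + 5 = 14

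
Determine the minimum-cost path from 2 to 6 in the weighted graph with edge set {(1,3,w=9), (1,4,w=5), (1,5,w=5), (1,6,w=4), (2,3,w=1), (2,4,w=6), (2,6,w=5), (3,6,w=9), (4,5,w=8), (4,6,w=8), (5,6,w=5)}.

Step 1: Build adjacency list with weights:
  1: 3(w=9), 4(w=5), 5(w=5), 6(w=4)
  2: 3(w=1), 4(w=6), 6(w=5)
  3: 1(w=9), 2(w=1), 6(w=9)
  4: 1(w=5), 2(w=6), 5(w=8), 6(w=8)
  5: 1(w=5), 4(w=8), 6(w=5)
  6: 1(w=4), 2(w=5), 3(w=9), 4(w=8), 5(w=5)

Step 2: Apply Dijkstra's algorithm from vertex 2:
  Visit vertex 2 (distance=0)
    Update dist[3] = 1
    Update dist[4] = 6
    Update dist[6] = 5
  Visit vertex 3 (distance=1)
    Update dist[1] = 10
  Visit vertex 6 (distance=5)
    Update dist[1] = 9
    Update dist[5] = 10

Step 3: Shortest path: 2 -> 6
Total weight: 5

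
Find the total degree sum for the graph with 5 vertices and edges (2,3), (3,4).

Step 1: Count edges incident to each vertex:
  deg(1) = 0 (neighbors: none)
  deg(2) = 1 (neighbors: 3)
  deg(3) = 2 (neighbors: 2, 4)
  deg(4) = 1 (neighbors: 3)
  deg(5) = 0 (neighbors: none)

Step 2: Sum all degrees:
  0 + 1 + 2 + 1 + 0 = 4

Verification: sum of degrees = 2 * |E| = 2 * 2 = 4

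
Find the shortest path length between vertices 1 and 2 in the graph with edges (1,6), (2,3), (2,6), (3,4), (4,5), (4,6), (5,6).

Step 1: Build adjacency list:
  1: 6
  2: 3, 6
  3: 2, 4
  4: 3, 5, 6
  5: 4, 6
  6: 1, 2, 4, 5

Step 2: BFS from vertex 1 to find shortest path to 2:
  vertex 6 reached at distance 1
  vertex 2 reached at distance 2

Step 3: Shortest path: 1 -> 6 -> 2
Path length: 2 edges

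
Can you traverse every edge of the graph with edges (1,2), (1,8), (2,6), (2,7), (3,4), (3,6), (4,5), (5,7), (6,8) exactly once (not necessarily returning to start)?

Step 1: Find the degree of each vertex:
  deg(1) = 2
  deg(2) = 3
  deg(3) = 2
  deg(4) = 2
  deg(5) = 2
  deg(6) = 3
  deg(7) = 2
  deg(8) = 2

Step 2: Count vertices with odd degree:
  Odd-degree vertices: 2, 6 (2 total)

Step 3: Apply Euler's theorem:
  - Eulerian circuit exists iff graph is connected and all vertices have even degree
  - Eulerian path exists iff graph is connected and has 0 or 2 odd-degree vertices

Graph is connected with exactly 2 odd-degree vertices (2, 6).
Eulerian path exists (starting and ending at the odd-degree vertices), but no Eulerian circuit.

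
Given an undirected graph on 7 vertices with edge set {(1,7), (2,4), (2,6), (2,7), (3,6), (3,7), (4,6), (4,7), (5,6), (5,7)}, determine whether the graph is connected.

Step 1: Build adjacency list from edges:
  1: 7
  2: 4, 6, 7
  3: 6, 7
  4: 2, 6, 7
  5: 6, 7
  6: 2, 3, 4, 5
  7: 1, 2, 3, 4, 5

Step 2: Run BFS/DFS from vertex 1:
  Visited: {1, 7, 2, 3, 4, 5, 6}
  Reached 7 of 7 vertices

Step 3: All 7 vertices reached from vertex 1, so the graph is connected.
Answer: Yes, the graph is connected.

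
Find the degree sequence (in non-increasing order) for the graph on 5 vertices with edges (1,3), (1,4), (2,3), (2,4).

Step 1: Count edges incident to each vertex:
  deg(1) = 2 (neighbors: 3, 4)
  deg(2) = 2 (neighbors: 3, 4)
  deg(3) = 2 (neighbors: 1, 2)
  deg(4) = 2 (neighbors: 1, 2)
  deg(5) = 0 (neighbors: none)

Step 2: Sort degrees in non-increasing order:
  Degrees: [2, 2, 2, 2, 0] -> sorted: [2, 2, 2, 2, 0]

Degree sequence: [2, 2, 2, 2, 0]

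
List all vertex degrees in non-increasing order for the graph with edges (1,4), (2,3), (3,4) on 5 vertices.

Step 1: Count edges incident to each vertex:
  deg(1) = 1 (neighbors: 4)
  deg(2) = 1 (neighbors: 3)
  deg(3) = 2 (neighbors: 2, 4)
  deg(4) = 2 (neighbors: 1, 3)
  deg(5) = 0 (neighbors: none)

Step 2: Sort degrees in non-increasing order:
  Degrees: [1, 1, 2, 2, 0] -> sorted: [2, 2, 1, 1, 0]

Degree sequence: [2, 2, 1, 1, 0]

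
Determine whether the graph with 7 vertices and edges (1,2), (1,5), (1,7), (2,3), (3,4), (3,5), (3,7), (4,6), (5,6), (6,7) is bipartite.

Step 1: Attempt 2-coloring using BFS:
  Start at vertex 1, assign color 0
  Color vertex 2 with color 1 (neighbor of 1)
  Color vertex 5 with color 1 (neighbor of 1)
  Color vertex 7 with color 1 (neighbor of 1)
  Color vertex 3 with color 0 (neighbor of 2)
  Color vertex 6 with color 0 (neighbor of 5)
  Color vertex 4 with color 1 (neighbor of 3)

Step 2: 2-coloring succeeded. No conflicts found.
  Set A (color 0): {1, 3, 6}
  Set B (color 1): {2, 4, 5, 7}

The graph is bipartite with partition {1, 3, 6}, {2, 4, 5, 7}.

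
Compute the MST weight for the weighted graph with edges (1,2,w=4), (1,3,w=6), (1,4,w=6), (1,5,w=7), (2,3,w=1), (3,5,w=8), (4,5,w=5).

Apply Kruskal's algorithm (sort edges by weight, add if no cycle):

Sorted edges by weight:
  (2,3) w=1
  (1,2) w=4
  (4,5) w=5
  (1,3) w=6
  (1,4) w=6
  (1,5) w=7
  (3,5) w=8

Add edge (2,3) w=1 -- no cycle. Running total: 1
Add edge (1,2) w=4 -- no cycle. Running total: 5
Add edge (4,5) w=5 -- no cycle. Running total: 10
Skip edge (1,3) w=6 -- would create cycle
Add edge (1,4) w=6 -- no cycle. Running total: 16

MST edges: (2,3,w=1), (1,2,w=4), (4,5,w=5), (1,4,w=6)
Total MST weight: 1 + 4 + 5 + 6 = 16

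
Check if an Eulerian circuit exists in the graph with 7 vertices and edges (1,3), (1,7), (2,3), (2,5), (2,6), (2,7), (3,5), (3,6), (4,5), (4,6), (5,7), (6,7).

Step 1: Find the degree of each vertex:
  deg(1) = 2
  deg(2) = 4
  deg(3) = 4
  deg(4) = 2
  deg(5) = 4
  deg(6) = 4
  deg(7) = 4

Step 2: Count vertices with odd degree:
  All vertices have even degree (0 odd-degree vertices)

Step 3: Apply Euler's theorem:
  - Eulerian circuit exists iff graph is connected and all vertices have even degree
  - Eulerian path exists iff graph is connected and has 0 or 2 odd-degree vertices

Graph is connected with 0 odd-degree vertices.
Both Eulerian circuit and Eulerian path exist.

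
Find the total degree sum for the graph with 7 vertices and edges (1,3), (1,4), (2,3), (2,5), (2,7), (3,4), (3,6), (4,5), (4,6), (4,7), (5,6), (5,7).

Step 1: Count edges incident to each vertex:
  deg(1) = 2 (neighbors: 3, 4)
  deg(2) = 3 (neighbors: 3, 5, 7)
  deg(3) = 4 (neighbors: 1, 2, 4, 6)
  deg(4) = 5 (neighbors: 1, 3, 5, 6, 7)
  deg(5) = 4 (neighbors: 2, 4, 6, 7)
  deg(6) = 3 (neighbors: 3, 4, 5)
  deg(7) = 3 (neighbors: 2, 4, 5)

Step 2: Sum all degrees:
  2 + 3 + 4 + 5 + 4 + 3 + 3 = 24

Verification: sum of degrees = 2 * |E| = 2 * 12 = 24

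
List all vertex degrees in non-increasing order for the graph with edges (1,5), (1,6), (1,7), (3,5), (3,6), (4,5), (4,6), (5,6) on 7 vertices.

Step 1: Count edges incident to each vertex:
  deg(1) = 3 (neighbors: 5, 6, 7)
  deg(2) = 0 (neighbors: none)
  deg(3) = 2 (neighbors: 5, 6)
  deg(4) = 2 (neighbors: 5, 6)
  deg(5) = 4 (neighbors: 1, 3, 4, 6)
  deg(6) = 4 (neighbors: 1, 3, 4, 5)
  deg(7) = 1 (neighbors: 1)

Step 2: Sort degrees in non-increasing order:
  Degrees: [3, 0, 2, 2, 4, 4, 1] -> sorted: [4, 4, 3, 2, 2, 1, 0]

Degree sequence: [4, 4, 3, 2, 2, 1, 0]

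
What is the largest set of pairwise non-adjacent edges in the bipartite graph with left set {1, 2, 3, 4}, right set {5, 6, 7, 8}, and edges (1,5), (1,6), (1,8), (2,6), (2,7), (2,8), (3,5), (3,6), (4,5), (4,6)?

Step 1: List the neighbors of each left vertex:
  1: 5, 6, 8
  2: 6, 7, 8
  3: 5, 6
  4: 5, 6

Step 2: Greedily match left vertices, then look for augmenting paths:
  Match 1 -- 8
  Match 2 -- 7
  Match 3 -- 5
  Match 4 -- 6
  No augmenting path remains.

Step 3: Verify this is maximum:
  Matching size 4 = min(|L|, |R|) = min(4, 4), which is an upper bound, so this matching is maximum.

Maximum matching: {(1,8), (2,7), (3,5), (4,6)}
Size: 4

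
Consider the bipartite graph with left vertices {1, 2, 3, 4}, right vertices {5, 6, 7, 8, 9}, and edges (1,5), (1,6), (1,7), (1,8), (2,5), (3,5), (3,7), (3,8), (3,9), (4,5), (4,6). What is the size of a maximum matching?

Step 1: List the neighbors of each left vertex:
  1: 5, 6, 7, 8
  2: 5
  3: 5, 7, 8, 9
  4: 5, 6

Step 2: Greedily match left vertices, then look for augmenting paths:
  Match 1 -- 8
  Match 2 -- 5
  Match 3 -- 7
  Match 4 -- 6
  No augmenting path remains.

Step 3: Verify this is maximum:
  Matching size 4 = min(|L|, |R|) = min(4, 5), which is an upper bound, so this matching is maximum.

Maximum matching: {(1,8), (2,5), (3,7), (4,6)}
Size: 4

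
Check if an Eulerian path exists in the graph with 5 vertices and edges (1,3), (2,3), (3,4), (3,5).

Step 1: Find the degree of each vertex:
  deg(1) = 1
  deg(2) = 1
  deg(3) = 4
  deg(4) = 1
  deg(5) = 1

Step 2: Count vertices with odd degree:
  Odd-degree vertices: 1, 2, 4, 5 (4 total)

Step 3: Apply Euler's theorem:
  - Eulerian circuit exists iff graph is connected and all vertices have even degree
  - Eulerian path exists iff graph is connected and has 0 or 2 odd-degree vertices

Graph has 4 odd-degree vertices (need 0 or 2).
Neither Eulerian path nor Eulerian circuit exists.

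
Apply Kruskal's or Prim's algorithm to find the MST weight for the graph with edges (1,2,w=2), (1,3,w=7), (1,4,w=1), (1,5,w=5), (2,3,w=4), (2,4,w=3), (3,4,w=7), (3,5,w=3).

Apply Kruskal's algorithm (sort edges by weight, add if no cycle):

Sorted edges by weight:
  (1,4) w=1
  (1,2) w=2
  (2,4) w=3
  (3,5) w=3
  (2,3) w=4
  (1,5) w=5
  (1,3) w=7
  (3,4) w=7

Add edge (1,4) w=1 -- no cycle. Running total: 1
Add edge (1,2) w=2 -- no cycle. Running total: 3
Skip edge (2,4) w=3 -- would create cycle
Add edge (3,5) w=3 -- no cycle. Running total: 6
Add edge (2,3) w=4 -- no cycle. Running total: 10

MST edges: (1,4,w=1), (1,2,w=2), (3,5,w=3), (2,3,w=4)
Total MST weight: 1 + 2 + 3 + 4 = 10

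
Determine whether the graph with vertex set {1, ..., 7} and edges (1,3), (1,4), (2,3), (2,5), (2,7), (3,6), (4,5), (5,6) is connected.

Step 1: Build adjacency list from edges:
  1: 3, 4
  2: 3, 5, 7
  3: 1, 2, 6
  4: 1, 5
  5: 2, 4, 6
  6: 3, 5
  7: 2

Step 2: Run BFS/DFS from vertex 1:
  Visited: {1, 3, 4, 2, 6, 5, 7}
  Reached 7 of 7 vertices

Step 3: All 7 vertices reached from vertex 1, so the graph is connected.
Answer: Yes, the graph is connected.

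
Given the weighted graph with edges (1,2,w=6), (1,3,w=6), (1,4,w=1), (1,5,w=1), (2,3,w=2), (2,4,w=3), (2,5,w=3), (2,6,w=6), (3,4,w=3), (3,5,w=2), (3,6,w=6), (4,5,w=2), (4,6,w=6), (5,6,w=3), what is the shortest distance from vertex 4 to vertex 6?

Step 1: Build adjacency list with weights:
  1: 2(w=6), 3(w=6), 4(w=1), 5(w=1)
  2: 1(w=6), 3(w=2), 4(w=3), 5(w=3), 6(w=6)
  3: 1(w=6), 2(w=2), 4(w=3), 5(w=2), 6(w=6)
  4: 1(w=1), 2(w=3), 3(w=3), 5(w=2), 6(w=6)
  5: 1(w=1), 2(w=3), 3(w=2), 4(w=2), 6(w=3)
  6: 2(w=6), 3(w=6), 4(w=6), 5(w=3)

Step 2: Apply Dijkstra's algorithm from vertex 4:
  Visit vertex 4 (distance=0)
    Update dist[1] = 1
    Update dist[2] = 3
    Update dist[3] = 3
    Update dist[5] = 2
    Update dist[6] = 6
  Visit vertex 1 (distance=1)
  Visit vertex 5 (distance=2)
    Update dist[6] = 5
  Visit vertex 2 (distance=3)
  Visit vertex 3 (distance=3)
  Visit vertex 6 (distance=5)

Step 3: Shortest path: 4 -> 5 -> 6
Total weight: 2 + 3 = 5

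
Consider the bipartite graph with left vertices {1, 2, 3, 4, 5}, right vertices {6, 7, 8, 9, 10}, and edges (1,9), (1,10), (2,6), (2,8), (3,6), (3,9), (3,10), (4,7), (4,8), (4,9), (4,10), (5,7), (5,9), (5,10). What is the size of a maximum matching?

Step 1: List the neighbors of each left vertex:
  1: 9, 10
  2: 6, 8
  3: 6, 9, 10
  4: 7, 8, 9, 10
  5: 7, 9, 10

Step 2: Greedily match left vertices, then look for augmenting paths:
  Match 1 -- 9
  Match 2 -- 6
  Match 3 -- 10
  Match 4 -- 8
  Match 5 -- 7
  No augmenting path remains.

Step 3: Verify this is maximum:
  Matching size 5 = min(|L|, |R|) = min(5, 5), which is an upper bound, so this matching is maximum.

Maximum matching: {(1,9), (2,6), (3,10), (4,8), (5,7)}
Size: 5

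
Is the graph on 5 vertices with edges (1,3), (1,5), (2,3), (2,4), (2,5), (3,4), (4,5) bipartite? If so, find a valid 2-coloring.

Step 1: Attempt 2-coloring using BFS:
  Start at vertex 1, assign color 0
  Color vertex 3 with color 1 (neighbor of 1)
  Color vertex 5 with color 1 (neighbor of 1)
  Color vertex 2 with color 0 (neighbor of 3)
  Color vertex 4 with color 0 (neighbor of 3)

Step 2: Conflict found! Vertices 2 and 4 are adjacent but have the same color.
This means the graph contains an odd cycle.

The graph is NOT bipartite.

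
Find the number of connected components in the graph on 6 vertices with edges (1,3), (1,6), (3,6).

Step 1: Build adjacency list from edges:
  1: 3, 6
  2: (none)
  3: 1, 6
  4: (none)
  5: (none)
  6: 1, 3

Step 2: Run BFS/DFS from vertex 1:
  Visited: {1, 3, 6}
  Reached 3 of 6 vertices

Step 3: Only 3 of 6 vertices reached. Graph is disconnected.
Connected components: {1, 3, 6}, {2}, {4}, {5}
Number of connected components: 4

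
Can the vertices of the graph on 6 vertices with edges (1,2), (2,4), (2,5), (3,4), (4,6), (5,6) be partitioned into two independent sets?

Step 1: Attempt 2-coloring using BFS:
  Start at vertex 1, assign color 0
  Color vertex 2 with color 1 (neighbor of 1)
  Color vertex 4 with color 0 (neighbor of 2)
  Color vertex 5 with color 0 (neighbor of 2)
  Color vertex 3 with color 1 (neighbor of 4)
  Color vertex 6 with color 1 (neighbor of 4)

Step 2: 2-coloring succeeded. No conflicts found.
  Set A (color 0): {1, 4, 5}
  Set B (color 1): {2, 3, 6}

The graph is bipartite with partition {1, 4, 5}, {2, 3, 6}.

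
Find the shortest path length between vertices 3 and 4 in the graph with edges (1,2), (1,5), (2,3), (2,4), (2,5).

Step 1: Build adjacency list:
  1: 2, 5
  2: 1, 3, 4, 5
  3: 2
  4: 2
  5: 1, 2

Step 2: BFS from vertex 3 to find shortest path to 4:
  vertex 2 reached at distance 1
  vertex 1 reached at distance 2
  vertex 4 reached at distance 2

Step 3: Shortest path: 3 -> 2 -> 4
Path length: 2 edges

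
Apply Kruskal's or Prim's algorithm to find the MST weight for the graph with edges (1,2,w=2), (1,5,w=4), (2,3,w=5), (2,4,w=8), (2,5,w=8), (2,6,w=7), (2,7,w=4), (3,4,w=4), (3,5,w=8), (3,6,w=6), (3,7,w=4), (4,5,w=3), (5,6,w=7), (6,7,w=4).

Apply Kruskal's algorithm (sort edges by weight, add if no cycle):

Sorted edges by weight:
  (1,2) w=2
  (4,5) w=3
  (1,5) w=4
  (2,7) w=4
  (3,4) w=4
  (3,7) w=4
  (6,7) w=4
  (2,3) w=5
  (3,6) w=6
  (2,6) w=7
  (5,6) w=7
  (2,5) w=8
  (2,4) w=8
  (3,5) w=8

Add edge (1,2) w=2 -- no cycle. Running total: 2
Add edge (4,5) w=3 -- no cycle. Running total: 5
Add edge (1,5) w=4 -- no cycle. Running total: 9
Add edge (2,7) w=4 -- no cycle. Running total: 13
Add edge (3,4) w=4 -- no cycle. Running total: 17
Skip edge (3,7) w=4 -- would create cycle
Add edge (6,7) w=4 -- no cycle. Running total: 21

MST edges: (1,2,w=2), (4,5,w=3), (1,5,w=4), (2,7,w=4), (3,4,w=4), (6,7,w=4)
Total MST weight: 2 + 3 + 4 + 4 + 4 + 4 = 21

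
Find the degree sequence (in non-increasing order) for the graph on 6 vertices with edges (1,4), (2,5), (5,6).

Step 1: Count edges incident to each vertex:
  deg(1) = 1 (neighbors: 4)
  deg(2) = 1 (neighbors: 5)
  deg(3) = 0 (neighbors: none)
  deg(4) = 1 (neighbors: 1)
  deg(5) = 2 (neighbors: 2, 6)
  deg(6) = 1 (neighbors: 5)

Step 2: Sort degrees in non-increasing order:
  Degrees: [1, 1, 0, 1, 2, 1] -> sorted: [2, 1, 1, 1, 1, 0]

Degree sequence: [2, 1, 1, 1, 1, 0]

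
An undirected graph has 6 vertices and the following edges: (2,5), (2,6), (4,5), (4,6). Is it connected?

Step 1: Build adjacency list from edges:
  1: (none)
  2: 5, 6
  3: (none)
  4: 5, 6
  5: 2, 4
  6: 2, 4

Step 2: Run BFS/DFS from vertex 1:
  Visited: {1}
  Reached 1 of 6 vertices

Step 3: Only 1 of 6 vertices reached. Graph is disconnected.
Connected components: {1}, {2, 4, 5, 6}, {3}
Answer: No, the graph is not connected (3 components).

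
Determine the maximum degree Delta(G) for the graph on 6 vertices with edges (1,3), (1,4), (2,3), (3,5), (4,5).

Step 1: Count edges incident to each vertex:
  deg(1) = 2 (neighbors: 3, 4)
  deg(2) = 1 (neighbors: 3)
  deg(3) = 3 (neighbors: 1, 2, 5)
  deg(4) = 2 (neighbors: 1, 5)
  deg(5) = 2 (neighbors: 3, 4)
  deg(6) = 0 (neighbors: none)

Step 2: Find maximum:
  max(2, 1, 3, 2, 2, 0) = 3 (vertex 3)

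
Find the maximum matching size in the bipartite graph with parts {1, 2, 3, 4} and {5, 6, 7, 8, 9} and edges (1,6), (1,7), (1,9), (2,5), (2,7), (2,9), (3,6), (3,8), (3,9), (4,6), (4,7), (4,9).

Step 1: List the neighbors of each left vertex:
  1: 6, 7, 9
  2: 5, 7, 9
  3: 6, 8, 9
  4: 6, 7, 9

Step 2: Greedily match left vertices, then look for augmenting paths:
  Match 1 -- 6
  Match 2 -- 5
  Match 3 -- 8
  Match 4 -- 7
  No augmenting path remains.

Step 3: Verify this is maximum:
  Matching size 4 = min(|L|, |R|) = min(4, 5), which is an upper bound, so this matching is maximum.

Maximum matching: {(1,6), (2,5), (3,8), (4,7)}
Size: 4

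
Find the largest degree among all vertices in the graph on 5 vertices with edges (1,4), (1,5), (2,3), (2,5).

Step 1: Count edges incident to each vertex:
  deg(1) = 2 (neighbors: 4, 5)
  deg(2) = 2 (neighbors: 3, 5)
  deg(3) = 1 (neighbors: 2)
  deg(4) = 1 (neighbors: 1)
  deg(5) = 2 (neighbors: 1, 2)

Step 2: Find maximum:
  max(2, 2, 1, 1, 2) = 2 (vertex 1)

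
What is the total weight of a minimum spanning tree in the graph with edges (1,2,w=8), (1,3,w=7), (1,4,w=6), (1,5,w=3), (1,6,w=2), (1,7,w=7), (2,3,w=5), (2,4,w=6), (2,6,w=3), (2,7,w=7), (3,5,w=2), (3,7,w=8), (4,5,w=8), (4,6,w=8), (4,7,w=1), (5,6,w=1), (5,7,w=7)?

Apply Kruskal's algorithm (sort edges by weight, add if no cycle):

Sorted edges by weight:
  (4,7) w=1
  (5,6) w=1
  (1,6) w=2
  (3,5) w=2
  (1,5) w=3
  (2,6) w=3
  (2,3) w=5
  (1,4) w=6
  (2,4) w=6
  (1,3) w=7
  (1,7) w=7
  (2,7) w=7
  (5,7) w=7
  (1,2) w=8
  (3,7) w=8
  (4,5) w=8
  (4,6) w=8

Add edge (4,7) w=1 -- no cycle. Running total: 1
Add edge (5,6) w=1 -- no cycle. Running total: 2
Add edge (1,6) w=2 -- no cycle. Running total: 4
Add edge (3,5) w=2 -- no cycle. Running total: 6
Skip edge (1,5) w=3 -- would create cycle
Add edge (2,6) w=3 -- no cycle. Running total: 9
Skip edge (2,3) w=5 -- would create cycle
Add edge (1,4) w=6 -- no cycle. Running total: 15

MST edges: (4,7,w=1), (5,6,w=1), (1,6,w=2), (3,5,w=2), (2,6,w=3), (1,4,w=6)
Total MST weight: 1 + 1 + 2 + 2 + 3 + 6 = 15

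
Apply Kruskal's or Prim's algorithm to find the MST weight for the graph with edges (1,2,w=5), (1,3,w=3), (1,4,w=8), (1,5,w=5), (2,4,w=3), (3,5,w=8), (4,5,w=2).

Apply Kruskal's algorithm (sort edges by weight, add if no cycle):

Sorted edges by weight:
  (4,5) w=2
  (1,3) w=3
  (2,4) w=3
  (1,2) w=5
  (1,5) w=5
  (1,4) w=8
  (3,5) w=8

Add edge (4,5) w=2 -- no cycle. Running total: 2
Add edge (1,3) w=3 -- no cycle. Running total: 5
Add edge (2,4) w=3 -- no cycle. Running total: 8
Add edge (1,2) w=5 -- no cycle. Running total: 13

MST edges: (4,5,w=2), (1,3,w=3), (2,4,w=3), (1,2,w=5)
Total MST weight: 2 + 3 + 3 + 5 = 13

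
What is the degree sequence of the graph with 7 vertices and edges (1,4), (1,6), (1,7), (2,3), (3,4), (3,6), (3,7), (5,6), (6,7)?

Step 1: Count edges incident to each vertex:
  deg(1) = 3 (neighbors: 4, 6, 7)
  deg(2) = 1 (neighbors: 3)
  deg(3) = 4 (neighbors: 2, 4, 6, 7)
  deg(4) = 2 (neighbors: 1, 3)
  deg(5) = 1 (neighbors: 6)
  deg(6) = 4 (neighbors: 1, 3, 5, 7)
  deg(7) = 3 (neighbors: 1, 3, 6)

Step 2: Sort degrees in non-increasing order:
  Degrees: [3, 1, 4, 2, 1, 4, 3] -> sorted: [4, 4, 3, 3, 2, 1, 1]

Degree sequence: [4, 4, 3, 3, 2, 1, 1]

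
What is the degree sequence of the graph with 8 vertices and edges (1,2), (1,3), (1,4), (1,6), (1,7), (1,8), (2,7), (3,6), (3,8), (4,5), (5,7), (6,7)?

Step 1: Count edges incident to each vertex:
  deg(1) = 6 (neighbors: 2, 3, 4, 6, 7, 8)
  deg(2) = 2 (neighbors: 1, 7)
  deg(3) = 3 (neighbors: 1, 6, 8)
  deg(4) = 2 (neighbors: 1, 5)
  deg(5) = 2 (neighbors: 4, 7)
  deg(6) = 3 (neighbors: 1, 3, 7)
  deg(7) = 4 (neighbors: 1, 2, 5, 6)
  deg(8) = 2 (neighbors: 1, 3)

Step 2: Sort degrees in non-increasing order:
  Degrees: [6, 2, 3, 2, 2, 3, 4, 2] -> sorted: [6, 4, 3, 3, 2, 2, 2, 2]

Degree sequence: [6, 4, 3, 3, 2, 2, 2, 2]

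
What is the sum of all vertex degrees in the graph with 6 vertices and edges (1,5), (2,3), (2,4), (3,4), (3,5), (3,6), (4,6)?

Step 1: Count edges incident to each vertex:
  deg(1) = 1 (neighbors: 5)
  deg(2) = 2 (neighbors: 3, 4)
  deg(3) = 4 (neighbors: 2, 4, 5, 6)
  deg(4) = 3 (neighbors: 2, 3, 6)
  deg(5) = 2 (neighbors: 1, 3)
  deg(6) = 2 (neighbors: 3, 4)

Step 2: Sum all degrees:
  1 + 2 + 4 + 3 + 2 + 2 = 14

Verification: sum of degrees = 2 * |E| = 2 * 7 = 14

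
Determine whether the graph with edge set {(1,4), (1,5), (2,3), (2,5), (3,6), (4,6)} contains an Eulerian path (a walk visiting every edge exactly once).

Step 1: Find the degree of each vertex:
  deg(1) = 2
  deg(2) = 2
  deg(3) = 2
  deg(4) = 2
  deg(5) = 2
  deg(6) = 2

Step 2: Count vertices with odd degree:
  All vertices have even degree (0 odd-degree vertices)

Step 3: Apply Euler's theorem:
  - Eulerian circuit exists iff graph is connected and all vertices have even degree
  - Eulerian path exists iff graph is connected and has 0 or 2 odd-degree vertices

Graph is connected with 0 odd-degree vertices.
Both Eulerian circuit and Eulerian path exist.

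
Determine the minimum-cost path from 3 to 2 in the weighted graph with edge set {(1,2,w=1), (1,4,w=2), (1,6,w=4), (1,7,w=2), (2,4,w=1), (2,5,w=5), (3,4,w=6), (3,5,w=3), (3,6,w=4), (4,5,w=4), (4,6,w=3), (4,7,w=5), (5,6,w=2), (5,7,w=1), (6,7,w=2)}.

Step 1: Build adjacency list with weights:
  1: 2(w=1), 4(w=2), 6(w=4), 7(w=2)
  2: 1(w=1), 4(w=1), 5(w=5)
  3: 4(w=6), 5(w=3), 6(w=4)
  4: 1(w=2), 2(w=1), 3(w=6), 5(w=4), 6(w=3), 7(w=5)
  5: 2(w=5), 3(w=3), 4(w=4), 6(w=2), 7(w=1)
  6: 1(w=4), 3(w=4), 4(w=3), 5(w=2), 7(w=2)
  7: 1(w=2), 4(w=5), 5(w=1), 6(w=2)

Step 2: Apply Dijkstra's algorithm from vertex 3:
  Visit vertex 3 (distance=0)
    Update dist[4] = 6
    Update dist[5] = 3
    Update dist[6] = 4
  Visit vertex 5 (distance=3)
    Update dist[2] = 8
    Update dist[7] = 4
  Visit vertex 6 (distance=4)
    Update dist[1] = 8
  Visit vertex 7 (distance=4)
    Update dist[1] = 6
  Visit vertex 1 (distance=6)
    Update dist[2] = 7
  Visit vertex 4 (distance=6)
  Visit vertex 2 (distance=7)

Step 3: Shortest path: 3 -> 4 -> 2
Total weight: 6 + 1 = 7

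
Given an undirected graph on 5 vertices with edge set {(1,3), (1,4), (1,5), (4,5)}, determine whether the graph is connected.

Step 1: Build adjacency list from edges:
  1: 3, 4, 5
  2: (none)
  3: 1
  4: 1, 5
  5: 1, 4

Step 2: Run BFS/DFS from vertex 1:
  Visited: {1, 3, 4, 5}
  Reached 4 of 5 vertices

Step 3: Only 4 of 5 vertices reached. Graph is disconnected.
Connected components: {1, 3, 4, 5}, {2}
Answer: No, the graph is not connected (2 components).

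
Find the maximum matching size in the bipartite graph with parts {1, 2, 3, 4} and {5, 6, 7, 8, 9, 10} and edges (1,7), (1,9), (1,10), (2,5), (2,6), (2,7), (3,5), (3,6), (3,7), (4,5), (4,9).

Step 1: List the neighbors of each left vertex:
  1: 7, 9, 10
  2: 5, 6, 7
  3: 5, 6, 7
  4: 5, 9

Step 2: Greedily match left vertices, then look for augmenting paths:
  Match 1 -- 7
  Match 2 -- 5
  Match 3 -- 6
  Match 4 -- 9
  No augmenting path remains.

Step 3: Verify this is maximum:
  Matching size 4 = min(|L|, |R|) = min(4, 6), which is an upper bound, so this matching is maximum.

Maximum matching: {(1,7), (2,5), (3,6), (4,9)}
Size: 4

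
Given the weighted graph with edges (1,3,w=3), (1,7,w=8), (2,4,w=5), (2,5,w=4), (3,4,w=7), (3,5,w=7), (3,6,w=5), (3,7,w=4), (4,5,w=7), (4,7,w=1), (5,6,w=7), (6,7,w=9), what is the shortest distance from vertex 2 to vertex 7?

Step 1: Build adjacency list with weights:
  1: 3(w=3), 7(w=8)
  2: 4(w=5), 5(w=4)
  3: 1(w=3), 4(w=7), 5(w=7), 6(w=5), 7(w=4)
  4: 2(w=5), 3(w=7), 5(w=7), 7(w=1)
  5: 2(w=4), 3(w=7), 4(w=7), 6(w=7)
  6: 3(w=5), 5(w=7), 7(w=9)
  7: 1(w=8), 3(w=4), 4(w=1), 6(w=9)

Step 2: Apply Dijkstra's algorithm from vertex 2:
  Visit vertex 2 (distance=0)
    Update dist[4] = 5
    Update dist[5] = 4
  Visit vertex 5 (distance=4)
    Update dist[3] = 11
    Update dist[6] = 11
  Visit vertex 4 (distance=5)
    Update dist[7] = 6
  Visit vertex 7 (distance=6)
    Update dist[1] = 14
    Update dist[3] = 10

Step 3: Shortest path: 2 -> 4 -> 7
Total weight: 5 + 1 = 6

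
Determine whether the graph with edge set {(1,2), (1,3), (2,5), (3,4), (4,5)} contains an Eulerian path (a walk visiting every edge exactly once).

Step 1: Find the degree of each vertex:
  deg(1) = 2
  deg(2) = 2
  deg(3) = 2
  deg(4) = 2
  deg(5) = 2

Step 2: Count vertices with odd degree:
  All vertices have even degree (0 odd-degree vertices)

Step 3: Apply Euler's theorem:
  - Eulerian circuit exists iff graph is connected and all vertices have even degree
  - Eulerian path exists iff graph is connected and has 0 or 2 odd-degree vertices

Graph is connected with 0 odd-degree vertices.
Both Eulerian circuit and Eulerian path exist.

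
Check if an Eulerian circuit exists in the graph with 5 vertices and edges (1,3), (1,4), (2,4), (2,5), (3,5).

Step 1: Find the degree of each vertex:
  deg(1) = 2
  deg(2) = 2
  deg(3) = 2
  deg(4) = 2
  deg(5) = 2

Step 2: Count vertices with odd degree:
  All vertices have even degree (0 odd-degree vertices)

Step 3: Apply Euler's theorem:
  - Eulerian circuit exists iff graph is connected and all vertices have even degree
  - Eulerian path exists iff graph is connected and has 0 or 2 odd-degree vertices

Graph is connected with 0 odd-degree vertices.
Both Eulerian circuit and Eulerian path exist.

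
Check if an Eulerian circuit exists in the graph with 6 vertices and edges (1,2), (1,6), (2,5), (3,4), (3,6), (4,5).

Step 1: Find the degree of each vertex:
  deg(1) = 2
  deg(2) = 2
  deg(3) = 2
  deg(4) = 2
  deg(5) = 2
  deg(6) = 2

Step 2: Count vertices with odd degree:
  All vertices have even degree (0 odd-degree vertices)

Step 3: Apply Euler's theorem:
  - Eulerian circuit exists iff graph is connected and all vertices have even degree
  - Eulerian path exists iff graph is connected and has 0 or 2 odd-degree vertices

Graph is connected with 0 odd-degree vertices.
Both Eulerian circuit and Eulerian path exist.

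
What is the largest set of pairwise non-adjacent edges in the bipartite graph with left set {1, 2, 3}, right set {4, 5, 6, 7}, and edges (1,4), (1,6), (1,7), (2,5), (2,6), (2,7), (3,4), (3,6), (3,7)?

Step 1: List the neighbors of each left vertex:
  1: 4, 6, 7
  2: 5, 6, 7
  3: 4, 6, 7

Step 2: Greedily match left vertices, then look for augmenting paths:
  Match 1 -- 4
  Match 2 -- 5
  Match 3 -- 6
  No augmenting path remains.

Step 3: Verify this is maximum:
  Matching size 3 = min(|L|, |R|) = min(3, 4), which is an upper bound, so this matching is maximum.

Maximum matching: {(1,4), (2,5), (3,6)}
Size: 3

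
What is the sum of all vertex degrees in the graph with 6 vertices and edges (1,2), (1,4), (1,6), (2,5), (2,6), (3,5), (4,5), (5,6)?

Step 1: Count edges incident to each vertex:
  deg(1) = 3 (neighbors: 2, 4, 6)
  deg(2) = 3 (neighbors: 1, 5, 6)
  deg(3) = 1 (neighbors: 5)
  deg(4) = 2 (neighbors: 1, 5)
  deg(5) = 4 (neighbors: 2, 3, 4, 6)
  deg(6) = 3 (neighbors: 1, 2, 5)

Step 2: Sum all degrees:
  3 + 3 + 1 + 2 + 4 + 3 = 16

Verification: sum of degrees = 2 * |E| = 2 * 8 = 16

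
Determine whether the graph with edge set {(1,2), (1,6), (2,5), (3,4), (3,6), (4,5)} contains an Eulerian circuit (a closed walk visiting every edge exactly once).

Step 1: Find the degree of each vertex:
  deg(1) = 2
  deg(2) = 2
  deg(3) = 2
  deg(4) = 2
  deg(5) = 2
  deg(6) = 2

Step 2: Count vertices with odd degree:
  All vertices have even degree (0 odd-degree vertices)

Step 3: Apply Euler's theorem:
  - Eulerian circuit exists iff graph is connected and all vertices have even degree
  - Eulerian path exists iff graph is connected and has 0 or 2 odd-degree vertices

Graph is connected with 0 odd-degree vertices.
Both Eulerian circuit and Eulerian path exist.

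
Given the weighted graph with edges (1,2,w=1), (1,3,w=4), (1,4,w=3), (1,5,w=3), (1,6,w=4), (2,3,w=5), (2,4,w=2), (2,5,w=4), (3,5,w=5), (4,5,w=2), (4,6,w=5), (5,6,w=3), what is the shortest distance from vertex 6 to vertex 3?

Step 1: Build adjacency list with weights:
  1: 2(w=1), 3(w=4), 4(w=3), 5(w=3), 6(w=4)
  2: 1(w=1), 3(w=5), 4(w=2), 5(w=4)
  3: 1(w=4), 2(w=5), 5(w=5)
  4: 1(w=3), 2(w=2), 5(w=2), 6(w=5)
  5: 1(w=3), 2(w=4), 3(w=5), 4(w=2), 6(w=3)
  6: 1(w=4), 4(w=5), 5(w=3)

Step 2: Apply Dijkstra's algorithm from vertex 6:
  Visit vertex 6 (distance=0)
    Update dist[1] = 4
    Update dist[4] = 5
    Update dist[5] = 3
  Visit vertex 5 (distance=3)
    Update dist[2] = 7
    Update dist[3] = 8
  Visit vertex 1 (distance=4)
    Update dist[2] = 5
  Visit vertex 2 (distance=5)
  Visit vertex 4 (distance=5)
  Visit vertex 3 (distance=8)

Step 3: Shortest path: 6 -> 5 -> 3
Total weight: 3 + 5 = 8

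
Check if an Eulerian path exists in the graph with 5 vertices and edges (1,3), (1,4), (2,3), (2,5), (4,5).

Step 1: Find the degree of each vertex:
  deg(1) = 2
  deg(2) = 2
  deg(3) = 2
  deg(4) = 2
  deg(5) = 2

Step 2: Count vertices with odd degree:
  All vertices have even degree (0 odd-degree vertices)

Step 3: Apply Euler's theorem:
  - Eulerian circuit exists iff graph is connected and all vertices have even degree
  - Eulerian path exists iff graph is connected and has 0 or 2 odd-degree vertices

Graph is connected with 0 odd-degree vertices.
Both Eulerian circuit and Eulerian path exist.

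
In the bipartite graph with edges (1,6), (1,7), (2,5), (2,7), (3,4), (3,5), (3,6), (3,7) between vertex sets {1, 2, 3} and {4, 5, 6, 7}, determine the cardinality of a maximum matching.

Step 1: List the neighbors of each left vertex:
  1: 6, 7
  2: 5, 7
  3: 4, 5, 6, 7

Step 2: Greedily match left vertices, then look for augmenting paths:
  Match 1 -- 6
  Match 2 -- 5
  Match 3 -- 4
  No augmenting path remains.

Step 3: Verify this is maximum:
  Matching size 3 = min(|L|, |R|) = min(3, 4), which is an upper bound, so this matching is maximum.

Maximum matching: {(1,6), (2,5), (3,4)}
Size: 3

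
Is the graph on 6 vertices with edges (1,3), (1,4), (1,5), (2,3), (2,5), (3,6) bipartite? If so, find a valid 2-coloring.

Step 1: Attempt 2-coloring using BFS:
  Start at vertex 1, assign color 0
  Color vertex 3 with color 1 (neighbor of 1)
  Color vertex 4 with color 1 (neighbor of 1)
  Color vertex 5 with color 1 (neighbor of 1)
  Color vertex 2 with color 0 (neighbor of 3)
  Color vertex 6 with color 0 (neighbor of 3)

Step 2: 2-coloring succeeded. No conflicts found.
  Set A (color 0): {1, 2, 6}
  Set B (color 1): {3, 4, 5}

The graph is bipartite with partition {1, 2, 6}, {3, 4, 5}.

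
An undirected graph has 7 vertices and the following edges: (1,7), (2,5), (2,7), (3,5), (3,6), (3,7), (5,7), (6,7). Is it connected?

Step 1: Build adjacency list from edges:
  1: 7
  2: 5, 7
  3: 5, 6, 7
  4: (none)
  5: 2, 3, 7
  6: 3, 7
  7: 1, 2, 3, 5, 6

Step 2: Run BFS/DFS from vertex 1:
  Visited: {1, 7, 2, 3, 5, 6}
  Reached 6 of 7 vertices

Step 3: Only 6 of 7 vertices reached. Graph is disconnected.
Connected components: {1, 2, 3, 5, 6, 7}, {4}
Answer: No, the graph is not connected (2 components).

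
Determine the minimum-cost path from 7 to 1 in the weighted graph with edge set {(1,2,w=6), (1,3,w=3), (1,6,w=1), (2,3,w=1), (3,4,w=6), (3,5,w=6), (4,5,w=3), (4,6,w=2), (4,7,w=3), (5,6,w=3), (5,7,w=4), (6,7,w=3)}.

Step 1: Build adjacency list with weights:
  1: 2(w=6), 3(w=3), 6(w=1)
  2: 1(w=6), 3(w=1)
  3: 1(w=3), 2(w=1), 4(w=6), 5(w=6)
  4: 3(w=6), 5(w=3), 6(w=2), 7(w=3)
  5: 3(w=6), 4(w=3), 6(w=3), 7(w=4)
  6: 1(w=1), 4(w=2), 5(w=3), 7(w=3)
  7: 4(w=3), 5(w=4), 6(w=3)

Step 2: Apply Dijkstra's algorithm from vertex 7:
  Visit vertex 7 (distance=0)
    Update dist[4] = 3
    Update dist[5] = 4
    Update dist[6] = 3
  Visit vertex 4 (distance=3)
    Update dist[3] = 9
  Visit vertex 6 (distance=3)
    Update dist[1] = 4
  Visit vertex 1 (distance=4)
    Update dist[2] = 10
    Update dist[3] = 7

Step 3: Shortest path: 7 -> 6 -> 1
Total weight: 3 + 1 = 4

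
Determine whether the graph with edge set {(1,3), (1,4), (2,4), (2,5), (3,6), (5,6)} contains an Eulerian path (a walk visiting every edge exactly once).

Step 1: Find the degree of each vertex:
  deg(1) = 2
  deg(2) = 2
  deg(3) = 2
  deg(4) = 2
  deg(5) = 2
  deg(6) = 2

Step 2: Count vertices with odd degree:
  All vertices have even degree (0 odd-degree vertices)

Step 3: Apply Euler's theorem:
  - Eulerian circuit exists iff graph is connected and all vertices have even degree
  - Eulerian path exists iff graph is connected and has 0 or 2 odd-degree vertices

Graph is connected with 0 odd-degree vertices.
Both Eulerian circuit and Eulerian path exist.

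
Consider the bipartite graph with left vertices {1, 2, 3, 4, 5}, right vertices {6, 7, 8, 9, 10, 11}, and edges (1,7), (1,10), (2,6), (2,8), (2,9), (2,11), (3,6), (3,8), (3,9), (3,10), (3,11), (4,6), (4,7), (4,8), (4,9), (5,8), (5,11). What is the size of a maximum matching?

Step 1: List the neighbors of each left vertex:
  1: 7, 10
  2: 6, 8, 9, 11
  3: 6, 8, 9, 10, 11
  4: 6, 7, 8, 9
  5: 8, 11

Step 2: Greedily match left vertices, then look for augmenting paths:
  Match 1 -- 7
  Match 2 -- 6
  Match 3 -- 8
  Match 4 -- 9
  Match 5 -- 11
  No augmenting path remains.

Step 3: Verify this is maximum:
  Matching size 5 = min(|L|, |R|) = min(5, 6), which is an upper bound, so this matching is maximum.

Maximum matching: {(1,7), (2,6), (3,8), (4,9), (5,11)}
Size: 5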